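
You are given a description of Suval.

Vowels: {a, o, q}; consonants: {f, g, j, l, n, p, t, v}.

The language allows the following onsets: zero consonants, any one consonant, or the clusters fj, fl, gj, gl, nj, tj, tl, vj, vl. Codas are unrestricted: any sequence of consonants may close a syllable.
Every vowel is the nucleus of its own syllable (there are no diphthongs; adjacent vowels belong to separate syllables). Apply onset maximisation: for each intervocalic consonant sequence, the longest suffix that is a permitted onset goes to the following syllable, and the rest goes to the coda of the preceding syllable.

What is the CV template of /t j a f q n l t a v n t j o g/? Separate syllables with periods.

Nuclei (vowels): a, q, a, o → 4 syllables.
σ1/σ2 boundary: /f/ → onset of the next syllable (single consonants are always licit onsets).
σ2/σ3 boundary: /nlt/ splits as /nl/ + /t/ (/t/ is the longest suffix that is a licit onset).
σ3/σ4 boundary: /vntj/ splits as /vn/ + /tj/ (/tj/ is the longest suffix that is a licit onset).
Result: tja.fqnl.tavn.tjog.
Mapping each syllable to C/V: /tja/ → CCV, /fqnl/ → CVCC, /tavn/ → CVCC, /tjog/ → CCVC.

CCV.CVCC.CVCC.CCVC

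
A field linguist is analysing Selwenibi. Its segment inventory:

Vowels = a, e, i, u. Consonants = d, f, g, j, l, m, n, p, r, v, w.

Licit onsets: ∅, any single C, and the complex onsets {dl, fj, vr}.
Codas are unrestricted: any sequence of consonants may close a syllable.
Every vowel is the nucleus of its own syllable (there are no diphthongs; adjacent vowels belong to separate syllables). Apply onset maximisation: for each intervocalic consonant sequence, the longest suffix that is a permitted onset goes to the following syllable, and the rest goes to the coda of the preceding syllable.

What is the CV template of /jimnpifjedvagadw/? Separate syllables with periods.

CVCC.CV.CCVC.CV.CVCC

The vowels are i, i, e, a, a — 5 nuclei, so 5 syllables.
/i…i/ gap (V1→V2): /mnp/; trying suffixes from longest down, /p/ is the first permitted one, so coda /mn/ | onset /p/.
/i…e/ gap (V2→V3): cluster /fj/ — /fj/ is itself a permitted onset, so the whole cluster goes right; preceding coda = ∅.
/e…a/ gap (V3→V4): cluster /dv/ — the longest permitted-onset suffix is /v/; onset = /v/, preceding coda = /d/.
/a…a/ gap (V4→V5): just /g/ — single C goes to the following onset.
Syllabification: jimn.pi.fjed.va.gadw.
Mapping each syllable to C/V: /jimn/ → CVCC, /pi/ → CV, /fjed/ → CCVC, /va/ → CV, /gadw/ → CVCC.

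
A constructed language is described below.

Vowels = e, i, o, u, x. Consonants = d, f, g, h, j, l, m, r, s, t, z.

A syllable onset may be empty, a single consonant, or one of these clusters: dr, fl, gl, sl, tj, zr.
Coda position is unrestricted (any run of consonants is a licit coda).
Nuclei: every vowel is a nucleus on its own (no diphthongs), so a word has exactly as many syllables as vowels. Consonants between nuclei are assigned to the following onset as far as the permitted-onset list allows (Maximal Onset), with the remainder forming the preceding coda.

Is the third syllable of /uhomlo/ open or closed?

The vowels are u, o, o — 3 nuclei, so 3 syllables.
/u…o/ gap (V1→V2): /h/ is a single consonant, so it becomes the next onset.
/o…o/ gap (V2→V3): /ml/ — longest licit onset from the right is /l/, leaving /m/ as coda.
So the parse is u.hom.lo.
Syllable 3 is /lo/; it ends in its nucleus with no coda, so it is open.

open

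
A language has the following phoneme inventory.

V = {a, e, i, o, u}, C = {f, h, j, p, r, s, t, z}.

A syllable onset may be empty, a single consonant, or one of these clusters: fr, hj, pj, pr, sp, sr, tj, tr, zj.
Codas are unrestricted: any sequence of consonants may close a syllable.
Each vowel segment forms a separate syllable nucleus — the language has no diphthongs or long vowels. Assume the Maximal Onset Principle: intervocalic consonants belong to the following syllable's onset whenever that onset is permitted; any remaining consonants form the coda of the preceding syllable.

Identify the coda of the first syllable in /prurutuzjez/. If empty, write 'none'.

none

Vowels present: u, u, u, e; each is a nucleus, giving 4 syllables.
Between /u/ (V1) and /u/ (V2): /r/ is a single consonant, so it becomes the next onset.
Between /u/ (V2) and /u/ (V3): just /t/ — single C goes to the following onset.
Between /u/ (V3) and /e/ (V4): /zj/ is a licit onset in full, so it all attaches to the next syllable.
Syllabification: pru.ru.tu.zjez.
Syllable 1 is /pru/: onset /pr/, nucleus /u/, coda ∅.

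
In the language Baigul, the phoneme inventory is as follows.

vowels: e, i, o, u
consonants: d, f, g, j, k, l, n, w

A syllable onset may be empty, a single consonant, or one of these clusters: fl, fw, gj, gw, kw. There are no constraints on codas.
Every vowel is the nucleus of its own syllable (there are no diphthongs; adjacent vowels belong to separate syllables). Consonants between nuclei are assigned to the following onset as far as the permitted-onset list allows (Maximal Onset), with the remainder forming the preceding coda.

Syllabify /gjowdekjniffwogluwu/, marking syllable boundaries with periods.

The vowels are o, e, i, o, u, u — 6 nuclei, so 6 syllables.
/o…e/ gap (V1→V2): /wd/ — longest licit onset from the right is /d/, leaving /w/ as coda.
/e…i/ gap (V2→V3): /kjn/ — longest licit onset from the right is /n/, leaving /kj/ as coda.
/i…o/ gap (V3→V4): cluster /ffw/ — the longest permitted-onset suffix is /fw/; onset = /fw/, preceding coda = /f/.
/o…u/ gap (V4→V5): cluster /gl/ — the longest permitted-onset suffix is /l/; onset = /l/, preceding coda = /g/.
/u…u/ gap (V5→V6): just /w/ — single C goes to the following onset.

gjow.dekj.nif.fwog.lu.wu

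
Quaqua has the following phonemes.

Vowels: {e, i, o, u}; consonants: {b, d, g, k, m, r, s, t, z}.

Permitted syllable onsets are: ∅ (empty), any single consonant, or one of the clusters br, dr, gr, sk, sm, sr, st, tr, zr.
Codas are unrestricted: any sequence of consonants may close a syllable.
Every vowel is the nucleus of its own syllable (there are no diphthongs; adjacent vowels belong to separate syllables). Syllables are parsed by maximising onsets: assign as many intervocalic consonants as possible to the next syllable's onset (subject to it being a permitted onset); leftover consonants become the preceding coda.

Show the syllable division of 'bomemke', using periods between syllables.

Vowels present: o, e, e; each is a nucleus, giving 3 syllables.
/o…e/ gap (V1→V2): just /m/ — single C goes to the following onset.
/e…e/ gap (V2→V3): /mk/ — longest licit onset from the right is /k/, leaving /m/ as coda.

bo.mem.ke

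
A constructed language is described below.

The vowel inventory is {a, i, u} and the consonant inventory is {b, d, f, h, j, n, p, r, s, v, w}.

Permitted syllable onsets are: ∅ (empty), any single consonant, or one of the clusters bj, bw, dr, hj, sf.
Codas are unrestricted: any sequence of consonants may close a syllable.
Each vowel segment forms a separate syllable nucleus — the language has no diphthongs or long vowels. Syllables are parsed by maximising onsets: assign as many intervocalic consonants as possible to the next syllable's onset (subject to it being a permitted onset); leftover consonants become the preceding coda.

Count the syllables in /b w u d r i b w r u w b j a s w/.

4

Vowels present: u, i, u, a; each is a nucleus, giving 4 syllables.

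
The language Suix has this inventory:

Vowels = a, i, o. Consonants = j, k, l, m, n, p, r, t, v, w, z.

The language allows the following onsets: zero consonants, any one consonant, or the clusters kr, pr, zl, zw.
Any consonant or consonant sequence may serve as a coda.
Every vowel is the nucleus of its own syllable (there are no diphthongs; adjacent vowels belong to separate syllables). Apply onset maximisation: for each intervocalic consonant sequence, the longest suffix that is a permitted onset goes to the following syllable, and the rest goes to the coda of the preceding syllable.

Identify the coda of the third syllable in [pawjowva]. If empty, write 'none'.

none

Vowels present: a, o, a; each is a nucleus, giving 3 syllables.
V1 /a/ – V2 /o/: /wj/; trying suffixes from longest down, /j/ is the first permitted one, so coda /w/ | onset /j/.
V2 /o/ – V3 /a/: /wv/; trying suffixes from longest down, /v/ is the first permitted one, so coda /w/ | onset /v/.
So the parse is paw.jow.va.
Syllable 3 is /va/: onset /v/, nucleus /a/, coda ∅.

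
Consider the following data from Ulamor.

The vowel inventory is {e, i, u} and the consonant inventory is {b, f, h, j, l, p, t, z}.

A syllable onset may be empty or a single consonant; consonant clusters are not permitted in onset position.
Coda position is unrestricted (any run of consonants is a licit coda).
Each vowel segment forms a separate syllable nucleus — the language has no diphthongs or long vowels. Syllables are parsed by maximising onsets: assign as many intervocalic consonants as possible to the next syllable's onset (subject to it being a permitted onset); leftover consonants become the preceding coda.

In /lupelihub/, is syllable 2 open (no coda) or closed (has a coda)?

open

The vowels are u, e, i, u — 4 nuclei, so 4 syllables.
V1 /u/ – V2 /e/: /p/ → onset of the next syllable (single consonants are always licit onsets).
V2 /e/ – V3 /i/: /l/ → onset of the next syllable (single consonants are always licit onsets).
V3 /i/ – V4 /u/: /h/ → onset of the next syllable (single consonants are always licit onsets).
Putting it together: lu.pe.li.hub.
Syllable 2 is /pe/; it ends in its nucleus with no coda, so it is open.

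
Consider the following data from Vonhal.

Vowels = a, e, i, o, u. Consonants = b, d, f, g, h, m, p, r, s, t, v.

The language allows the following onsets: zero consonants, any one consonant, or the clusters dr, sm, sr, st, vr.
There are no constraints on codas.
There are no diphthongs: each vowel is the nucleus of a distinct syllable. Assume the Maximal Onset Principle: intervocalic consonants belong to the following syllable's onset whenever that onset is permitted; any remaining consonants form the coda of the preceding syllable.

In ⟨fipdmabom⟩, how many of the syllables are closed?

Nuclei (vowels): i, a, o → 3 syllables.
Between /i/ (V1) and /a/ (V2): /pdm/; trying suffixes from longest down, /m/ is the first permitted one, so coda /pd/ | onset /m/.
Between /a/ (V2) and /o/ (V3): /b/ is a single consonant, so it becomes the next onset.
Putting it together: fipd.ma.bom.
Classifying each syllable: /fipd/ (closed), /ma/ (open), /bom/ (closed).
Closed syllables: 2.

2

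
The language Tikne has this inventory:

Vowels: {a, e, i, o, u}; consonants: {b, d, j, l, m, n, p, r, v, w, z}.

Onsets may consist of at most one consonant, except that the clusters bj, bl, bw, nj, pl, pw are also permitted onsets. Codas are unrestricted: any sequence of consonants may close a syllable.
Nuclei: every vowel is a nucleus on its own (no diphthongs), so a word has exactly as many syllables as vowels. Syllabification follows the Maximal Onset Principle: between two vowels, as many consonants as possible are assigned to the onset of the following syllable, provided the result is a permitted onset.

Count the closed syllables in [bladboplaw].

2

The vowels are a, o, a — 3 nuclei, so 3 syllables.
Between /a/ (V1) and /o/ (V2): cluster /db/ — the longest permitted-onset suffix is /b/; onset = /b/, preceding coda = /d/.
Between /o/ (V2) and /a/ (V3): /pl/ is a licit onset in full, so it all attaches to the next syllable.
Syllabification: blad.bo.plaw.
Classifying each syllable: /blad/ (closed), /bo/ (open), /plaw/ (closed).
Closed syllables: 2.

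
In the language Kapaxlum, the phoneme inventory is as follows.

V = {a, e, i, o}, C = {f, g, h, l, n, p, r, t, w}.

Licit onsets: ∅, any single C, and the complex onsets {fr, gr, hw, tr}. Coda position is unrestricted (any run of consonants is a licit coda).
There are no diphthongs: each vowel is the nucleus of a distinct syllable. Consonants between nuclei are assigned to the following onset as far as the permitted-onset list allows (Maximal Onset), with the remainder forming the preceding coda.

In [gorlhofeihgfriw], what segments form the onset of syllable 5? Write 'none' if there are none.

Nuclei (vowels): o, o, e, i, i → 5 syllables.
V1 /o/ – V2 /o/: /rlh/ — longest licit onset from the right is /h/, leaving /rl/ as coda.
V2 /o/ – V3 /e/: /f/ → onset of the next syllable (single consonants are always licit onsets).
V3 /e/ – V4 /i/: no consonants, so the boundary falls immediately after /e/.
V4 /i/ – V5 /i/: /hgfr/ — longest licit onset from the right is /fr/, leaving /hg/ as coda.
Putting it together: gorl.ho.fe.ihg.friw.
Syllable 5 is /friw/: onset /fr/, nucleus /i/, coda /w/.

fr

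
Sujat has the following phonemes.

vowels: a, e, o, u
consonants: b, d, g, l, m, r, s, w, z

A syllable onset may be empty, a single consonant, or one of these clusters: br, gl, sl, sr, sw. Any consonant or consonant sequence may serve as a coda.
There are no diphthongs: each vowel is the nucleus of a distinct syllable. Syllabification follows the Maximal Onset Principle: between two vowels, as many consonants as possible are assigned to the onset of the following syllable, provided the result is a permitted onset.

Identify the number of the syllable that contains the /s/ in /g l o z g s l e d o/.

2

Nuclei (vowels): o, e, o → 3 syllables.
σ1/σ2 boundary: /zgsl/; trying suffixes from longest down, /sl/ is the first permitted one, so coda /zg/ | onset /sl/.
σ2/σ3 boundary: just /d/ — single C goes to the following onset.
So the parse is glozg.sle.do.
The /s/ is in the onset of syllable 2 (/sle/).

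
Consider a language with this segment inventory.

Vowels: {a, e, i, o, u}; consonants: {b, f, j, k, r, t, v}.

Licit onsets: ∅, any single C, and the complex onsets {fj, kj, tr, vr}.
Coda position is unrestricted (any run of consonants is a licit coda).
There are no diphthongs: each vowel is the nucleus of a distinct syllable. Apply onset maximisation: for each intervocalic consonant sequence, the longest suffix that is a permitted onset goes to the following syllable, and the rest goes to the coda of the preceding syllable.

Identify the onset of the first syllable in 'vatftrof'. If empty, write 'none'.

The vowels are a, o — 2 nuclei, so 2 syllables.
σ1/σ2 boundary: /tftr/ — longest licit onset from the right is /tr/, leaving /tf/ as coda.
So the parse is vatf.trof.
Syllable 1 is /vatf/: onset /v/, nucleus /a/, coda /tf/.

v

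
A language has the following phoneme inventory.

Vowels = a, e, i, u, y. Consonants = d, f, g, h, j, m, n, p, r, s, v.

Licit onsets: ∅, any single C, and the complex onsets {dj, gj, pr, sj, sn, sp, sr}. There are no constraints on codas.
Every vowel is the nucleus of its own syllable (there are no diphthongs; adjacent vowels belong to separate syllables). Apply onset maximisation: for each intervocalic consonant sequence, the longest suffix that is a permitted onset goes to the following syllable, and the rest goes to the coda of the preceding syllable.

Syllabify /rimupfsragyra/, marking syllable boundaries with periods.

The vowels are i, u, a, y, a — 5 nuclei, so 5 syllables.
V1 /i/ – V2 /u/: just /m/ — single C goes to the following onset.
V2 /u/ – V3 /a/: /pfsr/ — longest licit onset from the right is /sr/, leaving /pf/ as coda.
V3 /a/ – V4 /y/: just /g/ — single C goes to the following onset.
V4 /y/ – V5 /a/: /r/ → onset of the next syllable (single consonants are always licit onsets).

ri.mupf.sra.gy.ra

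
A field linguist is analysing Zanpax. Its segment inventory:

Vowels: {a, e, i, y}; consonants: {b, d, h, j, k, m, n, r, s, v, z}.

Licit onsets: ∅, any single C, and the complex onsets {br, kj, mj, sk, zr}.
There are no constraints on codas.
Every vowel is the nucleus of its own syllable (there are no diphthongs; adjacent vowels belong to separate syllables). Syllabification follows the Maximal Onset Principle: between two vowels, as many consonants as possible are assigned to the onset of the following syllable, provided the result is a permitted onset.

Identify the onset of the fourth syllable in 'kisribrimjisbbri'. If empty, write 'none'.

The vowels are i, i, i, i, i — 5 nuclei, so 5 syllables.
σ1/σ2 boundary: cluster /sr/ — the longest permitted-onset suffix is /r/; onset = /r/, preceding coda = /s/.
σ2/σ3 boundary: cluster /br/ — /br/ is itself a permitted onset, so the whole cluster goes right; preceding coda = ∅.
σ3/σ4 boundary: /mj/ — entire cluster is a permitted onset → onset /mj/, coda ∅.
σ4/σ5 boundary: cluster /sbbr/ — the longest permitted-onset suffix is /br/; onset = /br/, preceding coda = /sb/.
Syllabification: kis.ri.bri.mjisb.bri.
Syllable 4 is /mjisb/: onset /mj/, nucleus /i/, coda /sb/.

mj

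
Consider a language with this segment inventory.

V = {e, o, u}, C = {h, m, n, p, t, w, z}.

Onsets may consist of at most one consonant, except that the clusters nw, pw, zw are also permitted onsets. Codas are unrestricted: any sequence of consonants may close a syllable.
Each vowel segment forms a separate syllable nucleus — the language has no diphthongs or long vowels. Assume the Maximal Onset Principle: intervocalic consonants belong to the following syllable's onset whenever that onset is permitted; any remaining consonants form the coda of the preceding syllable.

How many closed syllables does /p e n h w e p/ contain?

2

Nuclei (vowels): e, e → 2 syllables.
Between /e/ (V1) and /e/ (V2): cluster /nhw/ — the longest permitted-onset suffix is /w/; onset = /w/, preceding coda = /nh/.
Putting it together: penh.wep.
Classifying each syllable: /penh/ (closed), /wep/ (closed).
Closed syllables: 2.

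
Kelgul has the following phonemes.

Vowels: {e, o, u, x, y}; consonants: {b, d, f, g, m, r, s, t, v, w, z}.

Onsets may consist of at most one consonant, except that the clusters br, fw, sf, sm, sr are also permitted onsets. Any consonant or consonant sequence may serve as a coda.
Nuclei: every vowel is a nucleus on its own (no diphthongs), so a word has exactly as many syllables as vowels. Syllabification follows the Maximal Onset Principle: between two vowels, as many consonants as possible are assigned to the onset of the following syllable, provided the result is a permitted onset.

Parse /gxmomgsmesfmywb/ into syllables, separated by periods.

Nuclei (vowels): x, o, e, y → 4 syllables.
V1 /x/ – V2 /o/: /m/ is a single consonant, so it becomes the next onset.
V2 /o/ – V3 /e/: /mgsm/; trying suffixes from longest down, /sm/ is the first permitted one, so coda /mg/ | onset /sm/.
V3 /e/ – V4 /y/: /sfm/; trying suffixes from longest down, /m/ is the first permitted one, so coda /sf/ | onset /m/.

gx.momg.smesf.mywb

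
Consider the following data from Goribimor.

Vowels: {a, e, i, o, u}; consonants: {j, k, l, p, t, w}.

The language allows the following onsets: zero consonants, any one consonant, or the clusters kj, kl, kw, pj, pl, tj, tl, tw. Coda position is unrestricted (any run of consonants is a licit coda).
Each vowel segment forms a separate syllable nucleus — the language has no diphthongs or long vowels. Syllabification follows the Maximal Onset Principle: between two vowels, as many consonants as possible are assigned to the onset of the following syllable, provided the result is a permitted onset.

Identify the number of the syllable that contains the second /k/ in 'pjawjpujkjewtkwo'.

4

Vowels present: a, u, e, o; each is a nucleus, giving 4 syllables.
Between /a/ (V1) and /u/ (V2): /wjp/ — longest licit onset from the right is /p/, leaving /wj/ as coda.
Between /u/ (V2) and /e/ (V3): /jkj/ — longest licit onset from the right is /kj/, leaving /j/ as coda.
Between /e/ (V3) and /o/ (V4): cluster /wtkw/ — the longest permitted-onset suffix is /kw/; onset = /kw/, preceding coda = /wt/.
Putting it together: pjawj.puj.kjewt.kwo.
The second /k/ is in the onset of syllable 4 (/kwo/).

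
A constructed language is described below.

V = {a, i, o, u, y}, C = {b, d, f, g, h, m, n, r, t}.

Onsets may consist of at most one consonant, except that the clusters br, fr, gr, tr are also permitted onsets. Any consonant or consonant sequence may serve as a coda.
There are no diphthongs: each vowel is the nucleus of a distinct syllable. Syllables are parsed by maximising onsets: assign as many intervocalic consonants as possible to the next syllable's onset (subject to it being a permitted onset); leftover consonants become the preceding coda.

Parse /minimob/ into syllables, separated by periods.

mi.ni.mob

The vowels are i, i, o — 3 nuclei, so 3 syllables.
/i…i/ gap (V1→V2): /n/ → onset of the next syllable (single consonants are always licit onsets).
/i…o/ gap (V2→V3): /m/ is a single consonant, so it becomes the next onset.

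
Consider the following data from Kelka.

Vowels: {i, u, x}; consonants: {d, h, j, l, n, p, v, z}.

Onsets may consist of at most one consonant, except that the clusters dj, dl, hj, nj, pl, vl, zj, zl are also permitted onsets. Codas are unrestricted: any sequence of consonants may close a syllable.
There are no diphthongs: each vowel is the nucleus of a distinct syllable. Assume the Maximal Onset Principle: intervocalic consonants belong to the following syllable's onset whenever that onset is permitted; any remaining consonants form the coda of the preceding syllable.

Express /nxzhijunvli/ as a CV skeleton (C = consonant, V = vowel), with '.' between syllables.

CVC.CV.CVC.CCV

Nuclei (vowels): x, i, u, i → 4 syllables.
/x…i/ gap (V1→V2): cluster /zh/ — the longest permitted-onset suffix is /h/; onset = /h/, preceding coda = /z/.
/i…u/ gap (V2→V3): /j/ → onset of the next syllable (single consonants are always licit onsets).
/u…i/ gap (V3→V4): /nvl/; trying suffixes from longest down, /vl/ is the first permitted one, so coda /n/ | onset /vl/.
So the parse is nxz.hi.jun.vli.
Mapping each syllable to C/V: /nxz/ → CVC, /hi/ → CV, /jun/ → CVC, /vli/ → CCV.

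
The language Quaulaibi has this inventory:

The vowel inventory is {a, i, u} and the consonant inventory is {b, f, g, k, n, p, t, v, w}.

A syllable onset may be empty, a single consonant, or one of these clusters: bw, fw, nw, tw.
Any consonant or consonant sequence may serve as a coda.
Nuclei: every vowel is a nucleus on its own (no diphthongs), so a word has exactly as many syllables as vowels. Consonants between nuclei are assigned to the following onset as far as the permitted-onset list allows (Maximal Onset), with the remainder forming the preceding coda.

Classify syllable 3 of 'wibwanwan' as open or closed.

Vowels present: i, a, a; each is a nucleus, giving 3 syllables.
/i…a/ gap (V1→V2): /bw/ — entire cluster is a permitted onset → onset /bw/, coda ∅.
/a…a/ gap (V2→V3): cluster /nw/ — /nw/ is itself a permitted onset, so the whole cluster goes right; preceding coda = ∅.
Syllabification: wi.bwa.nwan.
Syllable 3 is /nwan/ with coda /n/, so it is closed.

closed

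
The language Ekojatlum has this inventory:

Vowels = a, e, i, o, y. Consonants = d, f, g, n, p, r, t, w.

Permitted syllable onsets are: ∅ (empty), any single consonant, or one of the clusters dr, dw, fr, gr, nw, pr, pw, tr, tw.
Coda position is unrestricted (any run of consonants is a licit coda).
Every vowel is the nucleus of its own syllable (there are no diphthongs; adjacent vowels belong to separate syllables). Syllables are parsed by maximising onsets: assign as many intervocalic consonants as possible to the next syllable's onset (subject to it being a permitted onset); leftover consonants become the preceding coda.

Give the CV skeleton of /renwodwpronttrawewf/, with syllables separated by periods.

CV.CCVCC.CCVCC.CCV.CVCC

Nuclei (vowels): e, o, o, a, e → 5 syllables.
Between /e/ (V1) and /o/ (V2): /nw/ — entire cluster is a permitted onset → onset /nw/, coda ∅.
Between /o/ (V2) and /o/ (V3): /dwpr/ — longest licit onset from the right is /pr/, leaving /dw/ as coda.
Between /o/ (V3) and /a/ (V4): /nttr/ — longest licit onset from the right is /tr/, leaving /nt/ as coda.
Between /a/ (V4) and /e/ (V5): just /w/ — single C goes to the following onset.
So the parse is re.nwodw.pront.tra.wewf.
Mapping each syllable to C/V: /re/ → CV, /nwodw/ → CCVCC, /pront/ → CCVCC, /tra/ → CCV, /wewf/ → CVCC.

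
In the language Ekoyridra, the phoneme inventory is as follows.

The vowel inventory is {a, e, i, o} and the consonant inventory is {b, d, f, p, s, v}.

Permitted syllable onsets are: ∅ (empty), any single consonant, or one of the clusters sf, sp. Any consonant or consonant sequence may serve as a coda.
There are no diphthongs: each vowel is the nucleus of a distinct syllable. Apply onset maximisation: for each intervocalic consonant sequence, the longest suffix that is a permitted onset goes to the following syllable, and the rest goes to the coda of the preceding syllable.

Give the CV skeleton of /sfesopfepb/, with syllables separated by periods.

CCV.CVC.CVCC

Nuclei (vowels): e, o, e → 3 syllables.
σ1/σ2 boundary: /s/ is a single consonant, so it becomes the next onset.
σ2/σ3 boundary: /pf/ — longest licit onset from the right is /f/, leaving /p/ as coda.
Putting it together: sfe.sop.fepb.
Mapping each syllable to C/V: /sfe/ → CCV, /sop/ → CVC, /fepb/ → CVCC.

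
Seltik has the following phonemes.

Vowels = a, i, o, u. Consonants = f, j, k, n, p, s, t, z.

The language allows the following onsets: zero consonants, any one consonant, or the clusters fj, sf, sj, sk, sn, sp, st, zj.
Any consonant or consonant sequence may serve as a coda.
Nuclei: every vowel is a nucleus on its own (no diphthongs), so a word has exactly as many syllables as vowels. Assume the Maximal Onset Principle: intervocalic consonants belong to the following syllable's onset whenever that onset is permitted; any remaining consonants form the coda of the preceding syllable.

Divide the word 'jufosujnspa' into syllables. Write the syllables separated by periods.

ju.fo.sujn.spa

Vowels present: u, o, u, a; each is a nucleus, giving 4 syllables.
V1 /u/ – V2 /o/: /f/ → onset of the next syllable (single consonants are always licit onsets).
V2 /o/ – V3 /u/: just /s/ — single C goes to the following onset.
V3 /u/ – V4 /a/: /jnsp/ — longest licit onset from the right is /sp/, leaving /jn/ as coda.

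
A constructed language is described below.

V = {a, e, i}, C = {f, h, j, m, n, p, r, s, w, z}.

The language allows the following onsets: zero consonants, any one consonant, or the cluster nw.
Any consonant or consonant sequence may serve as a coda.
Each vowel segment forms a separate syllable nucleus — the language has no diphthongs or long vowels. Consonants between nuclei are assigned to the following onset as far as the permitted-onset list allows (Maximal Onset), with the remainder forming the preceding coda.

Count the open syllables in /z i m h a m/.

0

The vowels are i, a — 2 nuclei, so 2 syllables.
σ1/σ2 boundary: /mh/ splits as /m/ + /h/ (/h/ is the longest suffix that is a licit onset).
Syllabification: zim.ham.
Classifying each syllable: /zim/ (closed), /ham/ (closed).
Open syllables: 0.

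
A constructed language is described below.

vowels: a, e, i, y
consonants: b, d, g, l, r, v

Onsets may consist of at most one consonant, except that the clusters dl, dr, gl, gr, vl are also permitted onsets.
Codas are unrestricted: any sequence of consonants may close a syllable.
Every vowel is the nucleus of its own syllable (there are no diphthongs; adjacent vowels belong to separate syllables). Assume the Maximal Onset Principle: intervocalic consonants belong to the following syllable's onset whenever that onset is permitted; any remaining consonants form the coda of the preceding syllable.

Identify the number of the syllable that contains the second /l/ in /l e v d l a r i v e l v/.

2

The vowels are e, a, i, e — 4 nuclei, so 4 syllables.
V1 /e/ – V2 /a/: /vdl/ — longest licit onset from the right is /dl/, leaving /v/ as coda.
V2 /a/ – V3 /i/: just /r/ — single C goes to the following onset.
V3 /i/ – V4 /e/: /v/ → onset of the next syllable (single consonants are always licit onsets).
Putting it together: lev.dla.ri.velv.
The second /l/ is in the onset of syllable 2 (/dla/).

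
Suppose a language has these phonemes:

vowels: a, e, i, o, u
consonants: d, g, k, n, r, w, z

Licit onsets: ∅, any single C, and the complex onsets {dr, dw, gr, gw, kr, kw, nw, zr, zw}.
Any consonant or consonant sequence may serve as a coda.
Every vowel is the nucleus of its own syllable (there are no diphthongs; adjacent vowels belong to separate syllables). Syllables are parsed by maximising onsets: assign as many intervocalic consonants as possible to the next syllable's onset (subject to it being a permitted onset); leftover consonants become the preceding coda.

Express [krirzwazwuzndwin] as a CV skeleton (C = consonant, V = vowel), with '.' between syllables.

Vowels present: i, a, u, i; each is a nucleus, giving 4 syllables.
/i…a/ gap (V1→V2): cluster /rzw/ — the longest permitted-onset suffix is /zw/; onset = /zw/, preceding coda = /r/.
/a…u/ gap (V2→V3): /zw/ — entire cluster is a permitted onset → onset /zw/, coda ∅.
/u…i/ gap (V3→V4): /zndw/; trying suffixes from longest down, /dw/ is the first permitted one, so coda /zn/ | onset /dw/.
Result: krir.zwa.zwuzn.dwin.
Mapping each syllable to C/V: /krir/ → CCVC, /zwa/ → CCV, /zwuzn/ → CCVCC, /dwin/ → CCVC.

CCVC.CCV.CCVCC.CCVC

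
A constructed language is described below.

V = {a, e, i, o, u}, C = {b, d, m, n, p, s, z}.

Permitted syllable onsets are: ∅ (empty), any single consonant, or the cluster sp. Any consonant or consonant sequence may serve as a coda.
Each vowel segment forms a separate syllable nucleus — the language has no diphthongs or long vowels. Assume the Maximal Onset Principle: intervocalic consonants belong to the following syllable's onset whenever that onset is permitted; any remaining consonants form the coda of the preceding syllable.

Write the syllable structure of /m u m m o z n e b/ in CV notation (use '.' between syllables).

The vowels are u, o, e — 3 nuclei, so 3 syllables.
/u…o/ gap (V1→V2): /mm/ — longest licit onset from the right is /m/, leaving /m/ as coda.
/o…e/ gap (V2→V3): /zn/ splits as /z/ + /n/ (/n/ is the longest suffix that is a licit onset).
Syllabification: mum.moz.neb.
Mapping each syllable to C/V: /mum/ → CVC, /moz/ → CVC, /neb/ → CVC.

CVC.CVC.CVC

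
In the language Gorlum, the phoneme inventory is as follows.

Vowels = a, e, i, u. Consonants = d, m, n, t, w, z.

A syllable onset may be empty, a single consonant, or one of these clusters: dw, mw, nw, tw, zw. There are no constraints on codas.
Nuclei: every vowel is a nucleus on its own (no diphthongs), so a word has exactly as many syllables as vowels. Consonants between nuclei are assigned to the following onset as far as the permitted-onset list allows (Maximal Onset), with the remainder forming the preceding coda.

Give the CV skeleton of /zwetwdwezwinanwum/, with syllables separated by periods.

CCVCC.CCV.CCV.CV.CCVC

The vowels are e, e, i, a, u — 5 nuclei, so 5 syllables.
Between /e/ (V1) and /e/ (V2): /twdw/ — longest licit onset from the right is /dw/, leaving /tw/ as coda.
Between /e/ (V2) and /i/ (V3): /zw/ — entire cluster is a permitted onset → onset /zw/, coda ∅.
Between /i/ (V3) and /a/ (V4): just /n/ — single C goes to the following onset.
Between /a/ (V4) and /u/ (V5): cluster /nw/ — /nw/ is itself a permitted onset, so the whole cluster goes right; preceding coda = ∅.
Syllabification: zwetw.dwe.zwi.na.nwum.
Mapping each syllable to C/V: /zwetw/ → CCVCC, /dwe/ → CCV, /zwi/ → CCV, /na/ → CV, /nwum/ → CCVC.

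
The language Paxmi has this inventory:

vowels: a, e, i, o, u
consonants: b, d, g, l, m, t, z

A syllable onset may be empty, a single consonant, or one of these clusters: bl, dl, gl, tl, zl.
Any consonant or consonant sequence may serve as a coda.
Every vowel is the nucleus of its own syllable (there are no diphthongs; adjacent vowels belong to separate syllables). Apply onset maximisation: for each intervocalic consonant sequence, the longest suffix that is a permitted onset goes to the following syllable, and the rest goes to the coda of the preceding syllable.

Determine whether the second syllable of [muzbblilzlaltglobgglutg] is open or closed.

closed

Nuclei (vowels): u, i, a, o, u → 5 syllables.
Between /u/ (V1) and /i/ (V2): /zbbl/; trying suffixes from longest down, /bl/ is the first permitted one, so coda /zb/ | onset /bl/.
Between /i/ (V2) and /a/ (V3): /lzl/ splits as /l/ + /zl/ (/zl/ is the longest suffix that is a licit onset).
Between /a/ (V3) and /o/ (V4): /ltgl/ splits as /lt/ + /gl/ (/gl/ is the longest suffix that is a licit onset).
Between /o/ (V4) and /u/ (V5): /bggl/ — longest licit onset from the right is /gl/, leaving /bg/ as coda.
Putting it together: muzb.blil.zlalt.globg.glutg.
Syllable 2 is /blil/ with coda /l/, so it is closed.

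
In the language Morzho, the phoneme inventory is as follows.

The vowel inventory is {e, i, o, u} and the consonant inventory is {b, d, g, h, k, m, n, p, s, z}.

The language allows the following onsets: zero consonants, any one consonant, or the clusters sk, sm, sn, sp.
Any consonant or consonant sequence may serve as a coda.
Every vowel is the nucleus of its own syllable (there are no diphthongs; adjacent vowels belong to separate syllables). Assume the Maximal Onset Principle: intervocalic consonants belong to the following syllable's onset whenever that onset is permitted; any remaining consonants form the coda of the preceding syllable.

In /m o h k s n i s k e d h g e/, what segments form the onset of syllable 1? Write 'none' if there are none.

Nuclei (vowels): o, i, e, e → 4 syllables.
/o…i/ gap (V1→V2): /hksn/; trying suffixes from longest down, /sn/ is the first permitted one, so coda /hk/ | onset /sn/.
/i…e/ gap (V2→V3): cluster /sk/ — /sk/ is itself a permitted onset, so the whole cluster goes right; preceding coda = ∅.
/e…e/ gap (V3→V4): /dhg/; trying suffixes from longest down, /g/ is the first permitted one, so coda /dh/ | onset /g/.
Putting it together: mohk.sni.skedh.ge.
Syllable 1 is /mohk/: onset /m/, nucleus /o/, coda /hk/.

m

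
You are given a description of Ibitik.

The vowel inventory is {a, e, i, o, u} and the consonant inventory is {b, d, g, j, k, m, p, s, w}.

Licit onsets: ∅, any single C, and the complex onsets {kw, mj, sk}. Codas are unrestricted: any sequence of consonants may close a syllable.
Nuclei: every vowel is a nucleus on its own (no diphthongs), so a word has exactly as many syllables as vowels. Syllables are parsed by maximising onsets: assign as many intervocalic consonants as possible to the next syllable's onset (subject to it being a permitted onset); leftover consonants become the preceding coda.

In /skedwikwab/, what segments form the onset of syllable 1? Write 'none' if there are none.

Nuclei (vowels): e, i, a → 3 syllables.
V1 /e/ – V2 /i/: cluster /dw/ — the longest permitted-onset suffix is /w/; onset = /w/, preceding coda = /d/.
V2 /i/ – V3 /a/: /kw/ is a licit onset in full, so it all attaches to the next syllable.
Syllabification: sked.wi.kwab.
Syllable 1 is /sked/: onset /sk/, nucleus /e/, coda /d/.

sk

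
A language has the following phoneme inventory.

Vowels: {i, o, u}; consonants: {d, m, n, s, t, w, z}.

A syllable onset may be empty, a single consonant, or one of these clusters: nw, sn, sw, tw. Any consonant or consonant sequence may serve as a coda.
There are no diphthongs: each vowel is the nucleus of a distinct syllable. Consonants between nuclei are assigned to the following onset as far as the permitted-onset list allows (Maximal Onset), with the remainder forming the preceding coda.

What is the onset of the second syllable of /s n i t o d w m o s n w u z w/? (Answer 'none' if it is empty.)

Nuclei (vowels): i, o, o, u → 4 syllables.
σ1/σ2 boundary: /t/ is a single consonant, so it becomes the next onset.
σ2/σ3 boundary: /dwm/ splits as /dw/ + /m/ (/m/ is the longest suffix that is a licit onset).
σ3/σ4 boundary: /snw/ — longest licit onset from the right is /nw/, leaving /s/ as coda.
Syllabification: sni.todw.mos.nwuzw.
Syllable 2 is /todw/: onset /t/, nucleus /o/, coda /dw/.

t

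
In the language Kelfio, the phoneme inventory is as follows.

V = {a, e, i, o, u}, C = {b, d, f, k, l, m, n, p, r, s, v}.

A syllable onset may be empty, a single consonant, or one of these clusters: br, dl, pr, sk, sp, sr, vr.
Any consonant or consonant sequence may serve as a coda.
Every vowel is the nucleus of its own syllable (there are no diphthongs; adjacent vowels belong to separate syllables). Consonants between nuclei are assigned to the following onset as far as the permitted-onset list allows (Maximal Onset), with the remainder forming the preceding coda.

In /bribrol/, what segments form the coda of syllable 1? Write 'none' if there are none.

Nuclei (vowels): i, o → 2 syllables.
/i…o/ gap (V1→V2): /br/ is a licit onset in full, so it all attaches to the next syllable.
So the parse is bri.brol.
Syllable 1 is /bri/: onset /br/, nucleus /i/, coda ∅.

none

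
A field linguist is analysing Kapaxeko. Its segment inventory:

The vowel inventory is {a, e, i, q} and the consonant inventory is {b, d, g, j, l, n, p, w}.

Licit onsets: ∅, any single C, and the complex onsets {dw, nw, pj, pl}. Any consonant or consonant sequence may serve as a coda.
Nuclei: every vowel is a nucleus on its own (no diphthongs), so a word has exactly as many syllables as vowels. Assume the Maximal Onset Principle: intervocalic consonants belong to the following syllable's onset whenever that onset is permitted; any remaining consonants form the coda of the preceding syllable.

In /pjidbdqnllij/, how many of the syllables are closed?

Vowels present: i, q, i; each is a nucleus, giving 3 syllables.
Between /i/ (V1) and /q/ (V2): /dbd/; trying suffixes from longest down, /d/ is the first permitted one, so coda /db/ | onset /d/.
Between /q/ (V2) and /i/ (V3): /nll/ — longest licit onset from the right is /l/, leaving /nl/ as coda.
Putting it together: pjidb.dqnl.lij.
Classifying each syllable: /pjidb/ (closed), /dqnl/ (closed), /lij/ (closed).
Closed syllables: 3.

3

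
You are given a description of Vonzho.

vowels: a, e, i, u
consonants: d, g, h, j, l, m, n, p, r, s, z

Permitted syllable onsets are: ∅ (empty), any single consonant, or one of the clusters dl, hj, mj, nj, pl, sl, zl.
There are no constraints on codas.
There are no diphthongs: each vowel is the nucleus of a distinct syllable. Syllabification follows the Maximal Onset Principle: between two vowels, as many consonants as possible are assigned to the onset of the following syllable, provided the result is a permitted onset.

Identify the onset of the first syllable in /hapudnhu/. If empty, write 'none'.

The vowels are a, u, u — 3 nuclei, so 3 syllables.
V1 /a/ – V2 /u/: just /p/ — single C goes to the following onset.
V2 /u/ – V3 /u/: /dnh/ — longest licit onset from the right is /h/, leaving /dn/ as coda.
Result: ha.pudn.hu.
Syllable 1 is /ha/: onset /h/, nucleus /a/, coda ∅.

h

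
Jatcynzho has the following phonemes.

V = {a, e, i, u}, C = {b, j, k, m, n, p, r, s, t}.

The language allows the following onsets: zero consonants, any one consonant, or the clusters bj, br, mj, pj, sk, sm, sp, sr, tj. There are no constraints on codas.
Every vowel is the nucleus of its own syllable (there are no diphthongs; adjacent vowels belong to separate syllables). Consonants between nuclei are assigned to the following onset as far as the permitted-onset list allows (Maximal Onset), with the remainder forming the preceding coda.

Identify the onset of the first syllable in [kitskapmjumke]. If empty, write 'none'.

Nuclei (vowels): i, a, u, e → 4 syllables.
σ1/σ2 boundary: cluster /tsk/ — the longest permitted-onset suffix is /sk/; onset = /sk/, preceding coda = /t/.
σ2/σ3 boundary: /pmj/ splits as /p/ + /mj/ (/mj/ is the longest suffix that is a licit onset).
σ3/σ4 boundary: /mk/ splits as /m/ + /k/ (/k/ is the longest suffix that is a licit onset).
Syllabification: kit.skap.mjum.ke.
Syllable 1 is /kit/: onset /k/, nucleus /i/, coda /t/.

k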